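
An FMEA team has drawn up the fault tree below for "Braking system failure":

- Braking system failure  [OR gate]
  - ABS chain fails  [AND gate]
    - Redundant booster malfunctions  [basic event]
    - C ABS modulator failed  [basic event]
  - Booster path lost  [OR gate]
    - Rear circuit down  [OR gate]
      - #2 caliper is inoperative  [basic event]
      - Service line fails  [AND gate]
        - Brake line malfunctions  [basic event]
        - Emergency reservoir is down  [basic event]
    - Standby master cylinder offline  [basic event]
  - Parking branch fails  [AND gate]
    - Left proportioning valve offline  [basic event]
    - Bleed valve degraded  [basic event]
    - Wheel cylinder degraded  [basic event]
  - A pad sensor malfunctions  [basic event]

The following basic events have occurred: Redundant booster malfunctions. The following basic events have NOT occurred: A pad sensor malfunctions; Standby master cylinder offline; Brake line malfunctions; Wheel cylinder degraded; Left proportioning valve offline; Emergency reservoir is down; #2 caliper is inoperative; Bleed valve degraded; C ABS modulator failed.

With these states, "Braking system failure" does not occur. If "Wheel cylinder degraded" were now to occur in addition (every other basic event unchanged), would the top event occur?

Counterfactual: set "Wheel cylinder degraded" to occurred.
ABS chain fails [AND]: Redundant booster malfunctions=occurs, C ABS modulator failed=not → not all inputs occur → does not occur.
Service line fails [AND]: Brake line malfunctions=not, Emergency reservoir is down=not → not all inputs occur → does not occur.
Rear circuit down [OR]: #2 caliper is inoperative=not, Service line fails=not → no input occurs → does not occur.
Booster path lost [OR]: Rear circuit down=not, Standby master cylinder offline=not → no input occurs → does not occur.
Parking branch fails [AND]: Left proportioning valve offline=not, Bleed valve degraded=not, Wheel cylinder degraded=occurs → not all inputs occur → does not occur.
Braking system failure [OR]: ABS chain fails=not, Booster path lost=not, Parking branch fails=not, A pad sensor malfunctions=not → no input occurs → does not occur.

No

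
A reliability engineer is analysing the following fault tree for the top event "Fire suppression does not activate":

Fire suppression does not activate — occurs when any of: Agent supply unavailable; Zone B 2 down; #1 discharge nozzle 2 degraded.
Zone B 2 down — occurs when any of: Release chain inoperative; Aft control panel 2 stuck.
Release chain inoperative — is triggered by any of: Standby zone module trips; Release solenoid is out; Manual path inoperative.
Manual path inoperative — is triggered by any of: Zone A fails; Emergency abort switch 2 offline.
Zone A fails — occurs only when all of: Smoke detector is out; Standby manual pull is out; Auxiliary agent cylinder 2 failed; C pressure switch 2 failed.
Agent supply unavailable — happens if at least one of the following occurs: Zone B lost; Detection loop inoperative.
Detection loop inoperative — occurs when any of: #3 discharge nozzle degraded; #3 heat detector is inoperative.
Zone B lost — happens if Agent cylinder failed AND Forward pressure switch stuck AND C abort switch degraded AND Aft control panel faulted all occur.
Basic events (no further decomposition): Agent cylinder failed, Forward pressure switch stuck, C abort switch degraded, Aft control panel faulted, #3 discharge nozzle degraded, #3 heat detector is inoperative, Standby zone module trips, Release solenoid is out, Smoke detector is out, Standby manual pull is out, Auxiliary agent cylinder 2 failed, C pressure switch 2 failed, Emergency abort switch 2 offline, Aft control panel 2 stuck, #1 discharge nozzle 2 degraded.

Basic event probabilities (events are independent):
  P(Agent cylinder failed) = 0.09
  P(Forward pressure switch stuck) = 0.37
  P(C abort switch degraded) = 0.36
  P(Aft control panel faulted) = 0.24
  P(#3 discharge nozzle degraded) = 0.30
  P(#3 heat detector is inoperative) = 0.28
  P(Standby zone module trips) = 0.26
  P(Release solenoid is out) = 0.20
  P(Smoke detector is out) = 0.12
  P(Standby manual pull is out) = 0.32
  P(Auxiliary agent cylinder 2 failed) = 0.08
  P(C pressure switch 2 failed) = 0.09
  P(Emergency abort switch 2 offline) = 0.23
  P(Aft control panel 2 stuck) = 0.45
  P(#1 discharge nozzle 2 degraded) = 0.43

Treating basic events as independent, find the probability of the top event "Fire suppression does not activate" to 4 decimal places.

0.9282

P(Zone B lost) [AND] = 0.09 × 0.37 × 0.36 × 0.24 = 0.002877
P(Detection loop inoperative) [OR] = 1 − (1−0.30) × (1−0.28) = 0.496000
P(Agent supply unavailable) [OR] = 1 − (1−0.002877) × (1−0.496000) = 0.497450
P(Zone A fails) [AND] = 0.12 × 0.32 × 0.08 × 0.09 = 0.000276
P(Manual path inoperative) [OR] = 1 − (1−0.000276) × (1−0.23) = 0.230213
P(Release chain inoperative) [OR] = 1 − (1−0.26) × (1−0.20) × (1−0.230213) = 0.544286
P(Zone B 2 down) [OR] = 1 − (1−0.544286) × (1−0.45) = 0.749357
P(Fire suppression does not activate) [OR] = 1 − (1−0.497450) × (1−0.749357) × (1−0.43) = 0.928202
Rounded to 4 decimal places: P(Fire suppression does not activate) ≈ 0.9282.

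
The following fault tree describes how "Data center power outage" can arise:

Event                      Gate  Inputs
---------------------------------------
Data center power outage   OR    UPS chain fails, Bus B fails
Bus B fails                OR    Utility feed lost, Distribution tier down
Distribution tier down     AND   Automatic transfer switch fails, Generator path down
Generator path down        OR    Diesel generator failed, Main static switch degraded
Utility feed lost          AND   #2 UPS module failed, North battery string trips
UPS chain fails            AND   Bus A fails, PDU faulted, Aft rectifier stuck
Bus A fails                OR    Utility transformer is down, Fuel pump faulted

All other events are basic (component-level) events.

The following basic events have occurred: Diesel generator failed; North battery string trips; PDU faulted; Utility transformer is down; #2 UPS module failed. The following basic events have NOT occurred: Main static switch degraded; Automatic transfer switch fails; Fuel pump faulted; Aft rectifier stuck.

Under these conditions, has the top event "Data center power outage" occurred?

Bus A fails [OR]: Utility transformer is down=occurs, Fuel pump faulted=not → at least one input occurs → occurs.
UPS chain fails [AND]: Bus A fails=occurs, PDU faulted=occurs, Aft rectifier stuck=not → not all inputs occur → does not occur.
Utility feed lost [AND]: #2 UPS module failed=occurs, North battery string trips=occurs → all inputs occur → occurs.
Generator path down [OR]: Diesel generator failed=occurs, Main static switch degraded=not → at least one input occurs → occurs.
Distribution tier down [AND]: Automatic transfer switch fails=not, Generator path down=occurs → not all inputs occur → does not occur.
Bus B fails [OR]: Utility feed lost=occurs, Distribution tier down=not → at least one input occurs → occurs.
Data center power outage [OR]: UPS chain fails=not, Bus B fails=occurs → at least one input occurs → occurs.

Yes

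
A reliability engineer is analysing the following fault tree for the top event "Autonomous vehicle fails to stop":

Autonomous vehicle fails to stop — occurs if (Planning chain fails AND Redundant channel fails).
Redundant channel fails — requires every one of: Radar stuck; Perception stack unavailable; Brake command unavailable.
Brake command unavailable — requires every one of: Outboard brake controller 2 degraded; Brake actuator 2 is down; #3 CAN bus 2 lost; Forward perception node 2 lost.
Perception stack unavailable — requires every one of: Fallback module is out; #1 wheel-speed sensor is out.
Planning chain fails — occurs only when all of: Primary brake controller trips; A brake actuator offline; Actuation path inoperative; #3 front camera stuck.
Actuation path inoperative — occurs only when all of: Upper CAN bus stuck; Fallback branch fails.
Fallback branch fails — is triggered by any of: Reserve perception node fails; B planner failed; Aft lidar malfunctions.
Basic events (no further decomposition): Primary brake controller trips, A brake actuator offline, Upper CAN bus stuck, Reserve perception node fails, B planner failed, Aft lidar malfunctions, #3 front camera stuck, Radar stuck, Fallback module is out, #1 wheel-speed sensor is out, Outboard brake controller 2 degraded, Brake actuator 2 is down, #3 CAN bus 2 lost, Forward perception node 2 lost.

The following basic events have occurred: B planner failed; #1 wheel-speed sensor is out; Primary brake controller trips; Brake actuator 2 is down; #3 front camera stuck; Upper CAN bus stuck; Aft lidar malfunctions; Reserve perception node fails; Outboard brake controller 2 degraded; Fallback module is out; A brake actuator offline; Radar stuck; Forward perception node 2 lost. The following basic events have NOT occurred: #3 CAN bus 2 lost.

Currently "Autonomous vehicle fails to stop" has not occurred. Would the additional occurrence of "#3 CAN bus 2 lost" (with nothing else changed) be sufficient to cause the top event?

Counterfactual: set "#3 CAN bus 2 lost" to occurred.
Fallback branch fails [OR]: Reserve perception node fails=occurs, B planner failed=occurs, Aft lidar malfunctions=occurs → at least one input occurs → occurs.
Actuation path inoperative [AND]: Upper CAN bus stuck=occurs, Fallback branch fails=occurs → all inputs occur → occurs.
Planning chain fails [AND]: Primary brake controller trips=occurs, A brake actuator offline=occurs, Actuation path inoperative=occurs, #3 front camera stuck=occurs → all inputs occur → occurs.
Perception stack unavailable [AND]: Fallback module is out=occurs, #1 wheel-speed sensor is out=occurs → all inputs occur → occurs.
Brake command unavailable [AND]: Outboard brake controller 2 degraded=occurs, Brake actuator 2 is down=occurs, #3 CAN bus 2 lost=occurs, Forward perception node 2 lost=occurs → all inputs occur → occurs.
Redundant channel fails [AND]: Radar stuck=occurs, Perception stack unavailable=occurs, Brake command unavailable=occurs → all inputs occur → occurs.
Autonomous vehicle fails to stop [AND]: Planning chain fails=occurs, Redundant channel fails=occurs → all inputs occur → occurs.

Yes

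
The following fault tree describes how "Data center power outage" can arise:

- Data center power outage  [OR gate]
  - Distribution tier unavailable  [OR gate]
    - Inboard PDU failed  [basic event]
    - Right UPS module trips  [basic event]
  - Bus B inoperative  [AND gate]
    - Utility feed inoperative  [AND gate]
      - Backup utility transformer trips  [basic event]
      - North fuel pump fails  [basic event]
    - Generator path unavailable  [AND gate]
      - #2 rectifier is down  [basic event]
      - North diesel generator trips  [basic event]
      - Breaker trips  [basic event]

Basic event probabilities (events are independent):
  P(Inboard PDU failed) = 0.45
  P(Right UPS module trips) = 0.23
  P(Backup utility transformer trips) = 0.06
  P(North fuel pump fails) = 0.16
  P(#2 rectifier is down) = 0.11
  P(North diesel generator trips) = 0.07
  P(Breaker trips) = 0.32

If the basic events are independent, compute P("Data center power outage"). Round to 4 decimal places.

P(Distribution tier unavailable) [OR] = 1 − (1−0.45) × (1−0.23) = 0.576500
P(Utility feed inoperative) [AND] = 0.06 × 0.16 = 0.009600
P(Generator path unavailable) [AND] = 0.11 × 0.07 × 0.32 = 0.002464
P(Bus B inoperative) [AND] = 0.009600 × 0.002464 = 0.000024
P(Data center power outage) [OR] = 1 − (1−0.576500) × (1−0.000024) = 0.576510
Rounded to 4 decimal places: P(Data center power outage) ≈ 0.5765.

0.5765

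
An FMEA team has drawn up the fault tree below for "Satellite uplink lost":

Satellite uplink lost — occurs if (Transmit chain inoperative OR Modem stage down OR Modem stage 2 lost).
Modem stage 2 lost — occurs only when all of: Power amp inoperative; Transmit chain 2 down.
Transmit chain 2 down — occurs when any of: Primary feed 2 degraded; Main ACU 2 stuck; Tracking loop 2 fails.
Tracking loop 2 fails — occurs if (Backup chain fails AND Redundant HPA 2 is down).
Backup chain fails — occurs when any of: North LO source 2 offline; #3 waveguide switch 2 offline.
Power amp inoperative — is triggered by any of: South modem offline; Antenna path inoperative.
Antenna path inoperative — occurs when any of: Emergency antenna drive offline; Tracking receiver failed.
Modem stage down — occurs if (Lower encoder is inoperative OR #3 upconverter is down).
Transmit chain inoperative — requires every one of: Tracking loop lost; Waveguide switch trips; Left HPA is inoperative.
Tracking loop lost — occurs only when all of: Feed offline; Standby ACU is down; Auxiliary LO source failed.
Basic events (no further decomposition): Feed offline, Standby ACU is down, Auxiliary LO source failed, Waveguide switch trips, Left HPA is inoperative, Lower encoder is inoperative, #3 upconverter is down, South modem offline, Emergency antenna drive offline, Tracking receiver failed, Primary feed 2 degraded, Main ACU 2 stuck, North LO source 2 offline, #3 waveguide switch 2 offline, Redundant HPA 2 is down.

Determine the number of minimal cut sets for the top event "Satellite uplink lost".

Tracking loop lost [AND]: one cut set from each child combined → 1 × 1 × 1 = 1 cut set(s).
Transmit chain inoperative [AND]: one cut set from each child combined → 1 × 1 × 1 = 1 cut set(s).
Modem stage down [OR]: union of children's cut sets → 2 cut set(s).
Antenna path inoperative [OR]: union of children's cut sets → 2 cut set(s).
Power amp inoperative [OR]: union of children's cut sets → 3 cut set(s).
Backup chain fails [OR]: union of children's cut sets → 2 cut set(s).
Tracking loop 2 fails [AND]: one cut set from each child combined → 2 × 1 = 2 cut set(s).
Transmit chain 2 down [OR]: union of children's cut sets → 4 cut set(s).
Modem stage 2 lost [AND]: one cut set from each child combined → 3 × 4 = 12 cut set(s).
Satellite uplink lost [OR]: union of children's cut sets → 15 cut set(s).

15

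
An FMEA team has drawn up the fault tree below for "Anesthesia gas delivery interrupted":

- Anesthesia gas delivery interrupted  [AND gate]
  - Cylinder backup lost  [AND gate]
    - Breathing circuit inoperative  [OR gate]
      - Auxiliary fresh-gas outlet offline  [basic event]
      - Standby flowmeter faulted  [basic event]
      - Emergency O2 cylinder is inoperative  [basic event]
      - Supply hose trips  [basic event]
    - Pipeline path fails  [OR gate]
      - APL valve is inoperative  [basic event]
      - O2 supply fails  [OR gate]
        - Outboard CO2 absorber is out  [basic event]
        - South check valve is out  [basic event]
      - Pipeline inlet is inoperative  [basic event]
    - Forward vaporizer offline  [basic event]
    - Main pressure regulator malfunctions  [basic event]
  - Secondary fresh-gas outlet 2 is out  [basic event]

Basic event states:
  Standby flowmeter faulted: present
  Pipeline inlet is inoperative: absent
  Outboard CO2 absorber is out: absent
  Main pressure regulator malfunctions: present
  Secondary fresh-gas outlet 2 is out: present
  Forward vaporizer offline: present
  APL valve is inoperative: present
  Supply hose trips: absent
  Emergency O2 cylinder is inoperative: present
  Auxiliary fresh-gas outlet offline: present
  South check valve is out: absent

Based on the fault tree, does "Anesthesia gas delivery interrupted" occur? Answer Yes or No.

Breathing circuit inoperative [OR]: Auxiliary fresh-gas outlet offline=occurs, Standby flowmeter faulted=occurs, Emergency O2 cylinder is inoperative=occurs, Supply hose trips=not → at least one input occurs → occurs.
O2 supply fails [OR]: Outboard CO2 absorber is out=not, South check valve is out=not → no input occurs → does not occur.
Pipeline path fails [OR]: APL valve is inoperative=occurs, O2 supply fails=not, Pipeline inlet is inoperative=not → at least one input occurs → occurs.
Cylinder backup lost [AND]: Breathing circuit inoperative=occurs, Pipeline path fails=occurs, Forward vaporizer offline=occurs, Main pressure regulator malfunctions=occurs → all inputs occur → occurs.
Anesthesia gas delivery interrupted [AND]: Cylinder backup lost=occurs, Secondary fresh-gas outlet 2 is out=occurs → all inputs occur → occurs.

Yes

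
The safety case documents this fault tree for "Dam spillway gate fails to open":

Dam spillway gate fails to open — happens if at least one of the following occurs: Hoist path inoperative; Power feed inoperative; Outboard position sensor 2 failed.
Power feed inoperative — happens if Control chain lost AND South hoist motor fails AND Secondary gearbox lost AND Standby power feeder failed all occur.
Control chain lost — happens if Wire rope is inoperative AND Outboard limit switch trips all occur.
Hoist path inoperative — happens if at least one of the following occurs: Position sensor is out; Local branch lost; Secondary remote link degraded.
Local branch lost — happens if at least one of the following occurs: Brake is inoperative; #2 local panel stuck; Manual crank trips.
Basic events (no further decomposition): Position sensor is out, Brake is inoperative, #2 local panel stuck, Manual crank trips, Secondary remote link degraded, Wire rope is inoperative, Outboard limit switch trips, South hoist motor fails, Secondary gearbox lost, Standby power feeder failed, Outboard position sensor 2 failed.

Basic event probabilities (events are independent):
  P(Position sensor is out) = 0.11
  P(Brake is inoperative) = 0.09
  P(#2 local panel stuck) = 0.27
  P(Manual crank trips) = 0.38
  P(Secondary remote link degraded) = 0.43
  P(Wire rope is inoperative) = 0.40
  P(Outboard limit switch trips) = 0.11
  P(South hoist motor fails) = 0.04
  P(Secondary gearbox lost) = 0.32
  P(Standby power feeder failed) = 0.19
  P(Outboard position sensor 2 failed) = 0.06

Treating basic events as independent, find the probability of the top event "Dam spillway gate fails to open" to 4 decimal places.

P(Local branch lost) [OR] = 1 − (1−0.09) × (1−0.27) × (1−0.38) = 0.588134
P(Hoist path inoperative) [OR] = 1 − (1−0.11) × (1−0.588134) × (1−0.43) = 0.791060
P(Control chain lost) [AND] = 0.40 × 0.11 = 0.044000
P(Power feed inoperative) [AND] = 0.044000 × 0.04 × 0.32 × 0.19 = 0.000107
P(Dam spillway gate fails to open) [OR] = 1 − (1−0.791060) × (1−0.000107) × (1−0.06) = 0.803617
Rounded to 4 decimal places: P(Dam spillway gate fails to open) ≈ 0.8036.

0.8036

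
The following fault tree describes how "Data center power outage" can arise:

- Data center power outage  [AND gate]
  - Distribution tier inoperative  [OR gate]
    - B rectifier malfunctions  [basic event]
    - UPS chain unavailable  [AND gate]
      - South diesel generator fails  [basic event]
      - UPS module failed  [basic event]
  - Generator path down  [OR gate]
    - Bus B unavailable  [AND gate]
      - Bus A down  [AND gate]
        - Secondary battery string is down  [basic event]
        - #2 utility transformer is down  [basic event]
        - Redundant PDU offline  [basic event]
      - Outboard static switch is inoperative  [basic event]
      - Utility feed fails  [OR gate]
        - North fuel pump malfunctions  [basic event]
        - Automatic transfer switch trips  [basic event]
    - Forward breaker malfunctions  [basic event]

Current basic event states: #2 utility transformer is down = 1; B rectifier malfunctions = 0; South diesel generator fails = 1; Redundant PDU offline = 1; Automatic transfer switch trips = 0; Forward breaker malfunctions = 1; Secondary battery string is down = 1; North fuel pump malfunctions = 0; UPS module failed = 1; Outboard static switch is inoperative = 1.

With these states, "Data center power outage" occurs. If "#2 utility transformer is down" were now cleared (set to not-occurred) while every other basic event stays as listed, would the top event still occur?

Counterfactual: set "#2 utility transformer is down" to not occurred.
UPS chain unavailable [AND]: South diesel generator fails=occurs, UPS module failed=occurs → all inputs occur → occurs.
Distribution tier inoperative [OR]: B rectifier malfunctions=not, UPS chain unavailable=occurs → at least one input occurs → occurs.
Bus A down [AND]: Secondary battery string is down=occurs, #2 utility transformer is down=not, Redundant PDU offline=occurs → not all inputs occur → does not occur.
Utility feed fails [OR]: North fuel pump malfunctions=not, Automatic transfer switch trips=not → no input occurs → does not occur.
Bus B unavailable [AND]: Bus A down=not, Outboard static switch is inoperative=occurs, Utility feed fails=not → not all inputs occur → does not occur.
Generator path down [OR]: Bus B unavailable=not, Forward breaker malfunctions=occurs → at least one input occurs → occurs.
Data center power outage [AND]: Distribution tier inoperative=occurs, Generator path down=occurs → all inputs occur → occurs.

Yes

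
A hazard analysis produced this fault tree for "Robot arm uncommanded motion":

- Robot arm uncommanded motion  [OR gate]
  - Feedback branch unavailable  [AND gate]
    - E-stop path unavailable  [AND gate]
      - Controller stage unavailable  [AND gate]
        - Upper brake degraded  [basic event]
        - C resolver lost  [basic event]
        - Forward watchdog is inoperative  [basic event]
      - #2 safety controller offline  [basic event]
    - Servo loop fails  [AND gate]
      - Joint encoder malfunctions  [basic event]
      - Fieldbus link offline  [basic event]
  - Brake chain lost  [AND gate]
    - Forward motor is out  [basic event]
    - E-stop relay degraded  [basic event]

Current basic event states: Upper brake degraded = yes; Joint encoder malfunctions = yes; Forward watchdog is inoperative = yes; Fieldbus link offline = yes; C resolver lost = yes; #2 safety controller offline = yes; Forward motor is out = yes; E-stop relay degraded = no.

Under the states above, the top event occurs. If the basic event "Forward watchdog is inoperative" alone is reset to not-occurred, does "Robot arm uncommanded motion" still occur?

No

Counterfactual: set "Forward watchdog is inoperative" to not occurred.
Controller stage unavailable [AND]: Upper brake degraded=occurs, C resolver lost=occurs, Forward watchdog is inoperative=not → not all inputs occur → does not occur.
E-stop path unavailable [AND]: Controller stage unavailable=not, #2 safety controller offline=occurs → not all inputs occur → does not occur.
Servo loop fails [AND]: Joint encoder malfunctions=occurs, Fieldbus link offline=occurs → all inputs occur → occurs.
Feedback branch unavailable [AND]: E-stop path unavailable=not, Servo loop fails=occurs → not all inputs occur → does not occur.
Brake chain lost [AND]: Forward motor is out=occurs, E-stop relay degraded=not → not all inputs occur → does not occur.
Robot arm uncommanded motion [OR]: Feedback branch unavailable=not, Brake chain lost=not → no input occurs → does not occur.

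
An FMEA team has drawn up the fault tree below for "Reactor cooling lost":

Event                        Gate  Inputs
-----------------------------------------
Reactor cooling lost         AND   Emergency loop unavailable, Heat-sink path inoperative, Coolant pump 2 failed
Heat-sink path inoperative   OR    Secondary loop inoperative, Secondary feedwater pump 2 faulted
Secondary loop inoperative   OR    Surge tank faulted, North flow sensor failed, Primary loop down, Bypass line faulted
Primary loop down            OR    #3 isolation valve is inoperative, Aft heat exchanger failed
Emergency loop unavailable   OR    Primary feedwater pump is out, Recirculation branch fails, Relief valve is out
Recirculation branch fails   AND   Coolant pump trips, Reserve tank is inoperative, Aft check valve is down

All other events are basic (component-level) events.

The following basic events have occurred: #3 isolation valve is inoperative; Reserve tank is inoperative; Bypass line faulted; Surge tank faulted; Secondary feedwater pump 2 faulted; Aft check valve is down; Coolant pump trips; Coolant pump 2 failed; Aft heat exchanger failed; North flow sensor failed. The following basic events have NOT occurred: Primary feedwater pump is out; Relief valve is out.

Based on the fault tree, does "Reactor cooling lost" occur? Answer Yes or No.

Yes

Recirculation branch fails [AND]: Coolant pump trips=occurs, Reserve tank is inoperative=occurs, Aft check valve is down=occurs → all inputs occur → occurs.
Emergency loop unavailable [OR]: Primary feedwater pump is out=not, Recirculation branch fails=occurs, Relief valve is out=not → at least one input occurs → occurs.
Primary loop down [OR]: #3 isolation valve is inoperative=occurs, Aft heat exchanger failed=occurs → at least one input occurs → occurs.
Secondary loop inoperative [OR]: Surge tank faulted=occurs, North flow sensor failed=occurs, Primary loop down=occurs, Bypass line faulted=occurs → at least one input occurs → occurs.
Heat-sink path inoperative [OR]: Secondary loop inoperative=occurs, Secondary feedwater pump 2 faulted=occurs → at least one input occurs → occurs.
Reactor cooling lost [AND]: Emergency loop unavailable=occurs, Heat-sink path inoperative=occurs, Coolant pump 2 failed=occurs → all inputs occur → occurs.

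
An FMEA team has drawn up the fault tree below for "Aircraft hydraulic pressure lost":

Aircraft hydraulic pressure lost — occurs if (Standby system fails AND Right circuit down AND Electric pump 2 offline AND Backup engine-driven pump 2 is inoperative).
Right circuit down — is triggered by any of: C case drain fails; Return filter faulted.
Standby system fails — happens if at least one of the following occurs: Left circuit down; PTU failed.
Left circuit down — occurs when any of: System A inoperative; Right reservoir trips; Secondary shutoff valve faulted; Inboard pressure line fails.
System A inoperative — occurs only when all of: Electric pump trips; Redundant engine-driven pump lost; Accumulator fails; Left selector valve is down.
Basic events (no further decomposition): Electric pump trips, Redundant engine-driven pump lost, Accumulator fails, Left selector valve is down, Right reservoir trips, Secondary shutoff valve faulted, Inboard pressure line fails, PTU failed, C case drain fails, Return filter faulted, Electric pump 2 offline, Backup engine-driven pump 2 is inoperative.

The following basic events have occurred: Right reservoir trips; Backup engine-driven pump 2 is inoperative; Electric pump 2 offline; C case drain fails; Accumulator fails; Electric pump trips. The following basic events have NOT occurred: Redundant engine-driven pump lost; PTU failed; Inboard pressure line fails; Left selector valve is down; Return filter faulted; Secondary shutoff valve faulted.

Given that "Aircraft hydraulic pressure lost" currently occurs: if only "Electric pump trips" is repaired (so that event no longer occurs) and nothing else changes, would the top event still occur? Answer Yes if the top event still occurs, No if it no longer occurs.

Yes

Counterfactual: set "Electric pump trips" to not occurred.
System A inoperative [AND]: Electric pump trips=not, Redundant engine-driven pump lost=not, Accumulator fails=occurs, Left selector valve is down=not → not all inputs occur → does not occur.
Left circuit down [OR]: System A inoperative=not, Right reservoir trips=occurs, Secondary shutoff valve faulted=not, Inboard pressure line fails=not → at least one input occurs → occurs.
Standby system fails [OR]: Left circuit down=occurs, PTU failed=not → at least one input occurs → occurs.
Right circuit down [OR]: C case drain fails=occurs, Return filter faulted=not → at least one input occurs → occurs.
Aircraft hydraulic pressure lost [AND]: Standby system fails=occurs, Right circuit down=occurs, Electric pump 2 offline=occurs, Backup engine-driven pump 2 is inoperative=occurs → all inputs occur → occurs.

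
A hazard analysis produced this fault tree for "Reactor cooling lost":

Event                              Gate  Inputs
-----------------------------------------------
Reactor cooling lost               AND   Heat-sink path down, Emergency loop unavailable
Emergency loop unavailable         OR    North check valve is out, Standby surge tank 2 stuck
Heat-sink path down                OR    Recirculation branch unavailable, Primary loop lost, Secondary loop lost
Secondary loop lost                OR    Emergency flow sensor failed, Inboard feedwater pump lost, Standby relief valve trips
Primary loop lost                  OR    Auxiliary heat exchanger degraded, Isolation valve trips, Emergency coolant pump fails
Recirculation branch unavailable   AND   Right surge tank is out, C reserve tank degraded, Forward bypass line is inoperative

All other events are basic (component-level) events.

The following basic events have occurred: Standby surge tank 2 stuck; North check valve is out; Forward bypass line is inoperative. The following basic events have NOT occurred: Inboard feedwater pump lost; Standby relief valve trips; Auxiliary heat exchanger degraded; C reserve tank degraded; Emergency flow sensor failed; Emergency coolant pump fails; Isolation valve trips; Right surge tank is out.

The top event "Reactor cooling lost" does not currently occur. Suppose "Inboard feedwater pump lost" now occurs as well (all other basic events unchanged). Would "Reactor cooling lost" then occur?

Counterfactual: set "Inboard feedwater pump lost" to occurred.
Recirculation branch unavailable [AND]: Right surge tank is out=not, C reserve tank degraded=not, Forward bypass line is inoperative=occurs → not all inputs occur → does not occur.
Primary loop lost [OR]: Auxiliary heat exchanger degraded=not, Isolation valve trips=not, Emergency coolant pump fails=not → no input occurs → does not occur.
Secondary loop lost [OR]: Emergency flow sensor failed=not, Inboard feedwater pump lost=occurs, Standby relief valve trips=not → at least one input occurs → occurs.
Heat-sink path down [OR]: Recirculation branch unavailable=not, Primary loop lost=not, Secondary loop lost=occurs → at least one input occurs → occurs.
Emergency loop unavailable [OR]: North check valve is out=occurs, Standby surge tank 2 stuck=occurs → at least one input occurs → occurs.
Reactor cooling lost [AND]: Heat-sink path down=occurs, Emergency loop unavailable=occurs → all inputs occur → occurs.

Yes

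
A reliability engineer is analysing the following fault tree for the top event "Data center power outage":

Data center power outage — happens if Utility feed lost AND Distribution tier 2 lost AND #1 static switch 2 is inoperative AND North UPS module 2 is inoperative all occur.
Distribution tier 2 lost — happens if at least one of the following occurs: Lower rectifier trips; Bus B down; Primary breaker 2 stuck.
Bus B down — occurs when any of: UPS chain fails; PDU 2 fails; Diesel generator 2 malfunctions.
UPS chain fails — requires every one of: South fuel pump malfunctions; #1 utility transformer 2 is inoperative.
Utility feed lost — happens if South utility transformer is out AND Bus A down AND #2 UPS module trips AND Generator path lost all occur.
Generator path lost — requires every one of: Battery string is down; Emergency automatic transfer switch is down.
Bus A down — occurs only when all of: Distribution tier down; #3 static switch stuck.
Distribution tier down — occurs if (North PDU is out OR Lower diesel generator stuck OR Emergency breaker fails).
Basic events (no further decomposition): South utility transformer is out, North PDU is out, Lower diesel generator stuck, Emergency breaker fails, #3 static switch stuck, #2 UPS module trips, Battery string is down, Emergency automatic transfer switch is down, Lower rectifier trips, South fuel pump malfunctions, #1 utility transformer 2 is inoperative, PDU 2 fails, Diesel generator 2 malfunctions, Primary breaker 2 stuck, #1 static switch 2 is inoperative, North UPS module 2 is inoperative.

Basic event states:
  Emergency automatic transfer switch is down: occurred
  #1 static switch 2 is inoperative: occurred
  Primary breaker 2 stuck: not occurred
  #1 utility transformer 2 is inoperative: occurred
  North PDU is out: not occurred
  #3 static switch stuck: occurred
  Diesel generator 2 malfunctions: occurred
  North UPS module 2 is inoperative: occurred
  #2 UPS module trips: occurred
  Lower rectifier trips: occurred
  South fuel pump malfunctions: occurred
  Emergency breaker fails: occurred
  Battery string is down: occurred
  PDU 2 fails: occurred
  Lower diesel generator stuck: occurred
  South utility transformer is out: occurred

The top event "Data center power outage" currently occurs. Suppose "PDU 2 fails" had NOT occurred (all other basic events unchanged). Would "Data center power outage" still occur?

Yes

Counterfactual: set "PDU 2 fails" to not occurred.
Distribution tier down [OR]: North PDU is out=not, Lower diesel generator stuck=occurs, Emergency breaker fails=occurs → at least one input occurs → occurs.
Bus A down [AND]: Distribution tier down=occurs, #3 static switch stuck=occurs → all inputs occur → occurs.
Generator path lost [AND]: Battery string is down=occurs, Emergency automatic transfer switch is down=occurs → all inputs occur → occurs.
Utility feed lost [AND]: South utility transformer is out=occurs, Bus A down=occurs, #2 UPS module trips=occurs, Generator path lost=occurs → all inputs occur → occurs.
UPS chain fails [AND]: South fuel pump malfunctions=occurs, #1 utility transformer 2 is inoperative=occurs → all inputs occur → occurs.
Bus B down [OR]: UPS chain fails=occurs, PDU 2 fails=not, Diesel generator 2 malfunctions=occurs → at least one input occurs → occurs.
Distribution tier 2 lost [OR]: Lower rectifier trips=occurs, Bus B down=occurs, Primary breaker 2 stuck=not → at least one input occurs → occurs.
Data center power outage [AND]: Utility feed lost=occurs, Distribution tier 2 lost=occurs, #1 static switch 2 is inoperative=occurs, North UPS module 2 is inoperative=occurs → all inputs occur → occurs.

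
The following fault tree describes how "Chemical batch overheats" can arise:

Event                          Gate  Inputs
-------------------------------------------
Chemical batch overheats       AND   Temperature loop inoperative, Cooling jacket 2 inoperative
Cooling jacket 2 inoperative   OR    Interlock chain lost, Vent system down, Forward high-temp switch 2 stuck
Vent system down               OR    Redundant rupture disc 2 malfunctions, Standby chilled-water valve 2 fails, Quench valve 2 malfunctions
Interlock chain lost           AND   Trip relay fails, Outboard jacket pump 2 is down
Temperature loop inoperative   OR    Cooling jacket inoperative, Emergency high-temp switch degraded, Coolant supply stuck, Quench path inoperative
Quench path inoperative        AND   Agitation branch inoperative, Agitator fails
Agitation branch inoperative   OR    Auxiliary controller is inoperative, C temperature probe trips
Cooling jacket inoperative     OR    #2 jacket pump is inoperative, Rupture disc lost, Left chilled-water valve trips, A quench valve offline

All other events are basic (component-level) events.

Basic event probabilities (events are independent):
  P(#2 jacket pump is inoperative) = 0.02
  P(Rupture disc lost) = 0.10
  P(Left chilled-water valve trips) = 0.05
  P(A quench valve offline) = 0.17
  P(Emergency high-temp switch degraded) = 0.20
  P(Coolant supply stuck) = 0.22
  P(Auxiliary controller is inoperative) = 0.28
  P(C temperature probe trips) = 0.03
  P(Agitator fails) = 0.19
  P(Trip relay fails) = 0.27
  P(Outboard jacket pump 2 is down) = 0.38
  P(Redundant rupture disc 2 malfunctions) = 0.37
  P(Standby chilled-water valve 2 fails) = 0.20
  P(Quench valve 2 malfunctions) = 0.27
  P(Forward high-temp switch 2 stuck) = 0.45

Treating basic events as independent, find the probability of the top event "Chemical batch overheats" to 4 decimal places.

0.4836

P(Cooling jacket inoperative) [OR] = 1 − (1−0.02) × (1−0.10) × (1−0.05) × (1−0.17) = 0.304543
P(Agitation branch inoperative) [OR] = 1 − (1−0.28) × (1−0.03) = 0.301600
P(Quench path inoperative) [AND] = 0.301600 × 0.19 = 0.057304
P(Temperature loop inoperative) [OR] = 1 − (1−0.304543) × (1−0.20) × (1−0.22) × (1−0.057304) = 0.590903
P(Interlock chain lost) [AND] = 0.27 × 0.38 = 0.102600
P(Vent system down) [OR] = 1 − (1−0.37) × (1−0.20) × (1−0.27) = 0.632080
P(Cooling jacket 2 inoperative) [OR] = 1 − (1−0.102600) × (1−0.632080) × (1−0.45) = 0.818406
P(Chemical batch overheats) [AND] = 0.590903 × 0.818406 = 0.483599
Rounded to 4 decimal places: P(Chemical batch overheats) ≈ 0.4836.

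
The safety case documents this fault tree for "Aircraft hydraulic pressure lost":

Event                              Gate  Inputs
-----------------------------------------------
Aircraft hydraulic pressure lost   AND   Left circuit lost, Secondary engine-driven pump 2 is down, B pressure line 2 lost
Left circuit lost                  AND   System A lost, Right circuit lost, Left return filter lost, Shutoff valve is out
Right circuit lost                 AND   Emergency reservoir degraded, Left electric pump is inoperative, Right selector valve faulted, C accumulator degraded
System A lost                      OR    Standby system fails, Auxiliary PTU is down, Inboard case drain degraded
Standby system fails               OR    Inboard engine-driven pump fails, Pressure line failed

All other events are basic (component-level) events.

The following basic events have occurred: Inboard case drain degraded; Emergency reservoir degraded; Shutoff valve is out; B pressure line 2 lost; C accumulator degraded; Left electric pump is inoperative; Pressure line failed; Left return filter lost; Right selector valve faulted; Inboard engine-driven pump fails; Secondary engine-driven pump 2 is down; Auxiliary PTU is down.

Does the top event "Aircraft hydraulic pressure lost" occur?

Standby system fails [OR]: Inboard engine-driven pump fails=occurs, Pressure line failed=occurs → at least one input occurs → occurs.
System A lost [OR]: Standby system fails=occurs, Auxiliary PTU is down=occurs, Inboard case drain degraded=occurs → at least one input occurs → occurs.
Right circuit lost [AND]: Emergency reservoir degraded=occurs, Left electric pump is inoperative=occurs, Right selector valve faulted=occurs, C accumulator degraded=occurs → all inputs occur → occurs.
Left circuit lost [AND]: System A lost=occurs, Right circuit lost=occurs, Left return filter lost=occurs, Shutoff valve is out=occurs → all inputs occur → occurs.
Aircraft hydraulic pressure lost [AND]: Left circuit lost=occurs, Secondary engine-driven pump 2 is down=occurs, B pressure line 2 lost=occurs → all inputs occur → occurs.

Yes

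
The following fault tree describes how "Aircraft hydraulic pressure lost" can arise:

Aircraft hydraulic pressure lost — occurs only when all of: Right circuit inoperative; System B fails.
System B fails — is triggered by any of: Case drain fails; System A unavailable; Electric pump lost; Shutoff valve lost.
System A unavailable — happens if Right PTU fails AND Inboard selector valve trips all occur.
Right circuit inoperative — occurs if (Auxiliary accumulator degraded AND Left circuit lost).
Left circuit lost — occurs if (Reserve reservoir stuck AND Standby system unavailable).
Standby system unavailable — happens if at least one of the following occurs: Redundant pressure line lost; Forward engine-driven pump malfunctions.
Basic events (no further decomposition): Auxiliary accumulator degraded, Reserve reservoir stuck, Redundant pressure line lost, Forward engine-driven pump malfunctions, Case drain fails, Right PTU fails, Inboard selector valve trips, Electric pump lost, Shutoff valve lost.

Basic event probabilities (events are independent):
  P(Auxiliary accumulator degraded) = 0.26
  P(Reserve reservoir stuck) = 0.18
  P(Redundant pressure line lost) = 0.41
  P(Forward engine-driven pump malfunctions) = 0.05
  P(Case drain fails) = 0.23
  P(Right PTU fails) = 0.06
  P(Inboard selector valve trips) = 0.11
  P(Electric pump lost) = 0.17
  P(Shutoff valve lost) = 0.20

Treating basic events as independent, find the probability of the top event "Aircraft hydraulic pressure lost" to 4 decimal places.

0.0101

P(Standby system unavailable) [OR] = 1 − (1−0.41) × (1−0.05) = 0.439500
P(Left circuit lost) [AND] = 0.18 × 0.439500 = 0.079110
P(Right circuit inoperative) [AND] = 0.26 × 0.079110 = 0.020569
P(System A unavailable) [AND] = 0.06 × 0.11 = 0.006600
P(System B fails) [OR] = 1 − (1−0.23) × (1−0.006600) × (1−0.17) × (1−0.20) = 0.492094
P(Aircraft hydraulic pressure lost) [AND] = 0.020569 × 0.492094 = 0.010122
Rounded to 4 decimal places: P(Aircraft hydraulic pressure lost) ≈ 0.0101.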